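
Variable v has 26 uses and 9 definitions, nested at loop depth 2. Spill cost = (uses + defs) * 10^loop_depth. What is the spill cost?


uses + defs = 26 + 9 = 35
10^2 = 100
Spill cost = 35 * 100 = 3500

3500


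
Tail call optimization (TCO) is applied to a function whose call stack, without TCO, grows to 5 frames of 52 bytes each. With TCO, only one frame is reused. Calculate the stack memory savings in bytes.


Without TCO: 5 * 52 = 260 bytes
With TCO: reuse 1 frame = 52 bytes
Savings = 260 - 52 = 208

208


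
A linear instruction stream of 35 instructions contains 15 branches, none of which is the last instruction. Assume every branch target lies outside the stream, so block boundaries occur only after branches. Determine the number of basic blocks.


With no in-sequence branch targets, the leaders are the first instruction plus the instruction after each branch.
Number of basic blocks = branches + 1
= 15 + 1 = 16

16


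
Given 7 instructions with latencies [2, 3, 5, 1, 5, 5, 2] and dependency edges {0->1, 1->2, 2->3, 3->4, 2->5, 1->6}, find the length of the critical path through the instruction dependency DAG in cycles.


Compute longest path through dependency graph: dist(Ik) = max over predecessors of dist + latency(Ik).
dist(I0) = latency 2 = 2
dist(I1) = dist(I0) + 3 = 2 + 3 = 5
dist(I2) = dist(I1) + 5 = 5 + 5 = 10
dist(I3) = dist(I2) + 1 = 10 + 1 = 11
dist(I4) = dist(I3) + 5 = 11 + 5 = 16
dist(I5) = dist(I2) + 5 = 10 + 5 = 15
dist(I6) = dist(I1) + 2 = 5 + 2 = 7
Critical path = max dist = 16

16


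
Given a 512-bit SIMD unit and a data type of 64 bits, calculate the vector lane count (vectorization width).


Width = SIMD bits / data type bits
= 512 / 64 = 8

8


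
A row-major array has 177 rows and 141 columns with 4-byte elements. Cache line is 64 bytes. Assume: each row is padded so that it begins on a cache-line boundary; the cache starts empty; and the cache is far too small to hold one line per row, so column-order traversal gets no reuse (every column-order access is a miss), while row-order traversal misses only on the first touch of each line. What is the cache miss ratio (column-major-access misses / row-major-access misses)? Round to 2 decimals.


Each row occupies 141 * 4 = 564 bytes and starts on a line boundary, so it spans ceil(564 / 64) = 9 cache lines.
Row-major traversal misses (one per line touched): 177 * ceil(141 * 4 / 64) = 1593
Column-major traversal misses (no reuse, every access misses): 177 * 141 = 24957
Ratio = 24957 / 1593 = 15.67

15.67


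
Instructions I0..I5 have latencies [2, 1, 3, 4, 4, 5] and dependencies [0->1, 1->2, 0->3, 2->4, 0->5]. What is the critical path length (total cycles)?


Compute longest path through dependency graph: dist(Ik) = max over predecessors of dist + latency(Ik).
dist(I0) = latency 2 = 2
dist(I1) = dist(I0) + 1 = 2 + 1 = 3
dist(I2) = dist(I1) + 3 = 3 + 3 = 6
dist(I3) = dist(I0) + 4 = 2 + 4 = 6
dist(I4) = dist(I2) + 4 = 6 + 4 = 10
dist(I5) = dist(I0) + 5 = 2 + 5 = 7
Critical path = max dist = 10

10


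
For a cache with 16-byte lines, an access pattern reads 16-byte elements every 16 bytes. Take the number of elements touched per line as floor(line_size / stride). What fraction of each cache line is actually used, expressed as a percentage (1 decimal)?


Elements per cache line = floor(16 / 16) = 1
Bytes used = 1 * 16 = 16
Utilization = 16 / 16 * 100 = 100.0%

100.0


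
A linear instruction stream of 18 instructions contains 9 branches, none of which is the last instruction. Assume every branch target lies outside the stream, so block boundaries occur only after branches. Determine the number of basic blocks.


With no in-sequence branch targets, the leaders are the first instruction plus the instruction after each branch.
Number of basic blocks = branches + 1
= 9 + 1 = 10

10


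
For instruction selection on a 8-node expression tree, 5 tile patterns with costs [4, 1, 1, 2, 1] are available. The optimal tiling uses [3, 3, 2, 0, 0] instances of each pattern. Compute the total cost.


Total cost = sum(count_i * cost_i)
= 3*4 + 3*1 + 2*1 + 0*2 + 0*1
= 17

17


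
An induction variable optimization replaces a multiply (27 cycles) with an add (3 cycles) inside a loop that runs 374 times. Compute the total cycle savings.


Per-iteration saving = 27 - 3 = 24
Total saved = 374 * 24 = 8976

8976


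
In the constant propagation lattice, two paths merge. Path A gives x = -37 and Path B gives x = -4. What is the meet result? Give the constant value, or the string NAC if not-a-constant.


Meet operation: if both paths give the same constant, result is that constant; if they differ, result is NAC (not-a-constant).
Path A: -37, Path B: -4 -> differ
Result: not-a-constant -> NAC

NAC


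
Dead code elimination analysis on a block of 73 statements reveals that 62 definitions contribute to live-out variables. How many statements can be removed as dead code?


Dead code = total statements - live definitions
= 73 - 62 = 11

11


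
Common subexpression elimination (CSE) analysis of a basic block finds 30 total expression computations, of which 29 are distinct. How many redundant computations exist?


CSE count = total expressions - unique expressions
= 30 - 29 = 1

1


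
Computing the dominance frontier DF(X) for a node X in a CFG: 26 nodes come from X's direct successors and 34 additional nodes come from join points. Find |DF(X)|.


DF(X) = direct successor contributions + join point contributions
= 26 + 34 = 60

60


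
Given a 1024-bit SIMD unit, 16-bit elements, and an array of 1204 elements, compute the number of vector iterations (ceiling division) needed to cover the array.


Width = 1024 / 16 = 64 elements per vector op
Iterations = ceil(1204 / 64) = 19

19


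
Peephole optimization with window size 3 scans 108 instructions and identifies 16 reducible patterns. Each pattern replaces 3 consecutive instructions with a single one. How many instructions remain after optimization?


Each match removes 2 instructions.
Total removed = 16 * 2 = 32
Remaining = 108 - 32 = 76

76


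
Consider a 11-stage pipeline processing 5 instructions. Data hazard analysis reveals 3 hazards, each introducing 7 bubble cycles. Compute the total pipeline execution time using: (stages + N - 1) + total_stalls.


Base cycles = 11 + 5 - 1 = 15
Total stalls = 3 * 7 = 21
Total = 15 + 21 = 36

36


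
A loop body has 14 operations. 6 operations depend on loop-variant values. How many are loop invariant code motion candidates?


Invariant candidates = total - loop-dependent
= 14 - 6 = 8

8


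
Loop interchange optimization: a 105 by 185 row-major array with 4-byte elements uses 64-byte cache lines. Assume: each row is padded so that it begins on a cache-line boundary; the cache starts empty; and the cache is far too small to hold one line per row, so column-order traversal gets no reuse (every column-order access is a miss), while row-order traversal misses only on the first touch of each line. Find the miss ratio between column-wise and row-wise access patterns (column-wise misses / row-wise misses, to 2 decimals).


Each row occupies 185 * 4 = 740 bytes and starts on a line boundary, so it spans ceil(740 / 64) = 12 cache lines.
Row-major traversal misses (one per line touched): 105 * ceil(185 * 4 / 64) = 1260
Column-major traversal misses (no reuse, every access misses): 105 * 185 = 19425
Ratio = 19425 / 1260 = 15.42

15.42


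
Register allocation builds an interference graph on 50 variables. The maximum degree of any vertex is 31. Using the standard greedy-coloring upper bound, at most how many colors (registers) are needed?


Greedy coloring never needs more than (max_degree + 1) colors: when coloring a vertex, at most max_degree neighbors are already colored.
Upper bound = 31 + 1 = 32

32


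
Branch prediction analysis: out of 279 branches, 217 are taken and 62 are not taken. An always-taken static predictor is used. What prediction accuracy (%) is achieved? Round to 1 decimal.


Predictor: always-taken
Correct predictions = 217
Accuracy = 217 / 279 * 100 = 77.8%

77.8


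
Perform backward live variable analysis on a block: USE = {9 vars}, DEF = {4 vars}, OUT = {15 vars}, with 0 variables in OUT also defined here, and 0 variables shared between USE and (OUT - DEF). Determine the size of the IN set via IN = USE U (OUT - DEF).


OUT - DEF: 15 - 0 = 15
|IN| = |USE| + |OUT - DEF| - |USE ∩ (OUT - DEF)| = 9 + 15 - 0 = 24

24


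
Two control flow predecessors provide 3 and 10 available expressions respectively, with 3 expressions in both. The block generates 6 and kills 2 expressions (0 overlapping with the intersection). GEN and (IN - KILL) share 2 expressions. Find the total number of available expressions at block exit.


IN = intersection of predecessors = 3
IN - KILL = 3 - 0 = 3
|OUT| = |GEN| + |IN - KILL| - |GEN ∩ (IN - KILL)| = 6 + 3 - 2 = 7

7


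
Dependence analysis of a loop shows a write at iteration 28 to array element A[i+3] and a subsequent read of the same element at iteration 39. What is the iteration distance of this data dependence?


Distance = read iteration - write iteration
= 39 - 28 = 11

11


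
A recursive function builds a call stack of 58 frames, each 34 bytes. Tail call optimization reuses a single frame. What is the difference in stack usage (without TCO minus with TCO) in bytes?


Without TCO: 58 * 34 = 1972 bytes
With TCO: reuse 1 frame = 34 bytes
Savings = 1972 - 34 = 1938

1938


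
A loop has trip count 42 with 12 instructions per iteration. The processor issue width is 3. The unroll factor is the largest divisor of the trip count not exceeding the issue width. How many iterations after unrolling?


Largest divisor of 42 <= 3 is 3
New iterations = 42 / 3 = 14

14


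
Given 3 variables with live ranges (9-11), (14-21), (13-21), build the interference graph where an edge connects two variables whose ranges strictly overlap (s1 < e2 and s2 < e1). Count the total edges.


Check all pairs for overlapping intervals.
Two intervals (s1,e1) and (s2,e2) overlap if s1 < e2 and s2 < e1.
v0 (9-11) vs v1..v2: overlaps none -> 0
v1 (14-21) vs v2: overlaps v2 -> 1
Total overlapping pairs = 0 + 1 = 1

1


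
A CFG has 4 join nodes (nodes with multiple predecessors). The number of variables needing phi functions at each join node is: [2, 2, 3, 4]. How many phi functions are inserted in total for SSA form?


Total phi functions = sum of phi functions at each join node
= 2 + 2 + 3 + 4 = 11

11


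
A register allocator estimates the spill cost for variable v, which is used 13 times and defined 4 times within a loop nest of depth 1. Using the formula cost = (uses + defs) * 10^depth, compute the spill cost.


uses + defs = 13 + 4 = 17
10^1 = 10
Spill cost = 17 * 10 = 170

170


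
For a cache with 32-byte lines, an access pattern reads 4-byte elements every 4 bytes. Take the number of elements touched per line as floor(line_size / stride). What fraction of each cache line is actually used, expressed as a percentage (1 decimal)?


Elements per cache line = floor(32 / 4) = 8
Bytes used = 8 * 4 = 32
Utilization = 32 / 32 * 100 = 100.0%

100.0


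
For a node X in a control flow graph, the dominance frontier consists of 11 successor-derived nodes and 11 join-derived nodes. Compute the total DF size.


DF(X) = direct successor contributions + join point contributions
= 11 + 11 = 22

22


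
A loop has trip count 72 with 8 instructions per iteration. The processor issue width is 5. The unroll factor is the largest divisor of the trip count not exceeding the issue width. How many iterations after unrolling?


Largest divisor of 72 <= 5 is 4
New iterations = 72 / 4 = 18

18


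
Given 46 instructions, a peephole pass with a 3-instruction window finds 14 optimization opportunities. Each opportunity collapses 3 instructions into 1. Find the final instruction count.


Each match removes 2 instructions.
Total removed = 14 * 2 = 28
Remaining = 46 - 28 = 18

18


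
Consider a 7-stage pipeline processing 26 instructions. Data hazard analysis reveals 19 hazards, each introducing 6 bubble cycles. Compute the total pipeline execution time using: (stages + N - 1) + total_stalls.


Base cycles = 7 + 26 - 1 = 32
Total stalls = 19 * 6 = 114
Total = 32 + 114 = 146

146


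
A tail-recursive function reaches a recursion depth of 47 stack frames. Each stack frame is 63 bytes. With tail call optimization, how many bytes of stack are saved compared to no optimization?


Without TCO: 47 * 63 = 2961 bytes
With TCO: reuse 1 frame = 63 bytes
Savings = 2961 - 63 = 2898

2898


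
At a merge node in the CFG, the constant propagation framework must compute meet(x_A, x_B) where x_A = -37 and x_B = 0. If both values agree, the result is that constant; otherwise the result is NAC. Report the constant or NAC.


Meet operation: if both paths give the same constant, result is that constant; if they differ, result is NAC (not-a-constant).
Path A: -37, Path B: 0 -> differ
Result: not-a-constant -> NAC

NAC


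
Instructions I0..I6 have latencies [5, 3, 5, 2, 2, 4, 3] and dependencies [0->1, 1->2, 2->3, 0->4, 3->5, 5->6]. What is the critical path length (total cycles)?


Compute longest path through dependency graph: dist(Ik) = max over predecessors of dist + latency(Ik).
dist(I0) = latency 5 = 5
dist(I1) = dist(I0) + 3 = 5 + 3 = 8
dist(I2) = dist(I1) + 5 = 8 + 5 = 13
dist(I3) = dist(I2) + 2 = 13 + 2 = 15
dist(I4) = dist(I0) + 2 = 5 + 2 = 7
dist(I5) = dist(I3) + 4 = 15 + 4 = 19
dist(I6) = dist(I5) + 3 = 19 + 3 = 22
Critical path = max dist = 22

22


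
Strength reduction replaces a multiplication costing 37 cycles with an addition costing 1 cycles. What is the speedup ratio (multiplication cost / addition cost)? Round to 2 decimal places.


Ratio = mult_cost / add_cost = 37 / 1 = 37.0

37.0


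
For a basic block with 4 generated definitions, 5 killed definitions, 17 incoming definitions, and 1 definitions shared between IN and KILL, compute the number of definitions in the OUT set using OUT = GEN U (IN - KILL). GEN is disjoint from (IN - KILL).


IN - KILL: 17 - 1 = 16 surviving definitions
OUT = GEN + surviving = 4 + 16 = 20

20


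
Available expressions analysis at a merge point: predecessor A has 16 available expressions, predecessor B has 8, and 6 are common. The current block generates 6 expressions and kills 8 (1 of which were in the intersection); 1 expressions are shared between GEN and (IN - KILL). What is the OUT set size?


IN = intersection of predecessors = 6
IN - KILL = 6 - 1 = 5
|OUT| = |GEN| + |IN - KILL| - |GEN ∩ (IN - KILL)| = 6 + 5 - 1 = 10

10


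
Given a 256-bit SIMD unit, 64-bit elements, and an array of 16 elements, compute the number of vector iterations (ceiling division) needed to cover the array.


Width = 256 / 64 = 4 elements per vector op
Iterations = ceil(16 / 4) = 4

4


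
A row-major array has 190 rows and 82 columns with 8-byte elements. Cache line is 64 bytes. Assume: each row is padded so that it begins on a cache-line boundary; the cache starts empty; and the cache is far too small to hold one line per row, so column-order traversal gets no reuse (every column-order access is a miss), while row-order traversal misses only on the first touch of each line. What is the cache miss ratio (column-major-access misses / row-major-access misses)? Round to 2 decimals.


Each row occupies 82 * 8 = 656 bytes and starts on a line boundary, so it spans ceil(656 / 64) = 11 cache lines.
Row-major traversal misses (one per line touched): 190 * ceil(82 * 8 / 64) = 2090
Column-major traversal misses (no reuse, every access misses): 190 * 82 = 15580
Ratio = 15580 / 2090 = 7.45

7.45


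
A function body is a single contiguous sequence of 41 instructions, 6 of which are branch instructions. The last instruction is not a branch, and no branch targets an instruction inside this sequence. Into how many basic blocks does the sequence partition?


With no in-sequence branch targets, the leaders are the first instruction plus the instruction after each branch.
Number of basic blocks = branches + 1
= 6 + 1 = 7

7


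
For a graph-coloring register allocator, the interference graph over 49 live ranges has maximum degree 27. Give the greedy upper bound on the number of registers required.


Greedy coloring never needs more than (max_degree + 1) colors: when coloring a vertex, at most max_degree neighbors are already colored.
Upper bound = 27 + 1 = 28

28


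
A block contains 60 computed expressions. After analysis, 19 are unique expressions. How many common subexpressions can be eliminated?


CSE count = total expressions - unique expressions
= 60 - 19 = 41

41


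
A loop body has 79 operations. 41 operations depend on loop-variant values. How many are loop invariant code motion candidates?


Invariant candidates = total - loop-dependent
= 79 - 41 = 38

38


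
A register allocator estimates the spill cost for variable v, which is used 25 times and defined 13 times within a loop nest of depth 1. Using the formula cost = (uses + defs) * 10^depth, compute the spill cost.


uses + defs = 25 + 13 = 38
10^1 = 10
Spill cost = 38 * 10 = 380

380


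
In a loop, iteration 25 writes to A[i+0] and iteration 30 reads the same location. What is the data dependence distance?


Distance = read iteration - write iteration
= 30 - 25 = 5

5


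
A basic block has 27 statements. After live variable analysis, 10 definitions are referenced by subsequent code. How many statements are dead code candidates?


Dead code = total statements - live definitions
= 27 - 10 = 17

17


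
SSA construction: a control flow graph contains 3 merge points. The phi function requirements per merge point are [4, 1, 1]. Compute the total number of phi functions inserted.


Total phi functions = sum of phi functions at each join node
= 4 + 1 + 1 = 6

6


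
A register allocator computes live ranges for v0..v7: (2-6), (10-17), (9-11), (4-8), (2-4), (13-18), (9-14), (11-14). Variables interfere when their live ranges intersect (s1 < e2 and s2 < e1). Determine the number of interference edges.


Check all pairs for overlapping intervals.
Two intervals (s1,e1) and (s2,e2) overlap if s1 < e2 and s2 < e1.
v0 (2-6) vs v1..v7: overlaps v3, v4 -> 2
v1 (10-17) vs v2..v7: overlaps v2, v5, v6, v7 -> 4
v2 (9-11) vs v3..v7: overlaps v6 -> 1
v3 (4-8) vs v4..v7: overlaps none -> 0
v4 (2-4) vs v5..v7: overlaps none -> 0
v5 (13-18) vs v6..v7: overlaps v6, v7 -> 2
v6 (9-14) vs v7: overlaps v7 -> 1
Total overlapping pairs = 2 + 4 + 1 + 0 + 0 + 2 + 1 = 10

10


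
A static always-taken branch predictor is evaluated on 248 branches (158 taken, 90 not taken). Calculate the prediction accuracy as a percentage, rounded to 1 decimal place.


Predictor: always-taken
Correct predictions = 158
Accuracy = 158 / 248 * 100 = 63.7%

63.7


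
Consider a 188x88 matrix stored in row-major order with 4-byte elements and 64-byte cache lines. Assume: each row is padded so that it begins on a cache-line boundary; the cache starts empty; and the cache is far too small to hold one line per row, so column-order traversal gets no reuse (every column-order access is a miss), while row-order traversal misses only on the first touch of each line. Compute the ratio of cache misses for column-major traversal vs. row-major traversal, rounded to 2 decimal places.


Each row occupies 88 * 4 = 352 bytes and starts on a line boundary, so it spans ceil(352 / 64) = 6 cache lines.
Row-major traversal misses (one per line touched): 188 * ceil(88 * 4 / 64) = 1128
Column-major traversal misses (no reuse, every access misses): 188 * 88 = 16544
Ratio = 16544 / 1128 = 14.67

14.67


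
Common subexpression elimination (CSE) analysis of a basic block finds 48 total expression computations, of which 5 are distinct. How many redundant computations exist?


CSE count = total expressions - unique expressions
= 48 - 5 = 43

43


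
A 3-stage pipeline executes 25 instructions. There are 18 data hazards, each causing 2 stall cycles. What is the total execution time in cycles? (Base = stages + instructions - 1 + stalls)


Base cycles = 3 + 25 - 1 = 27
Total stalls = 18 * 2 = 36
Total = 27 + 36 = 63

63


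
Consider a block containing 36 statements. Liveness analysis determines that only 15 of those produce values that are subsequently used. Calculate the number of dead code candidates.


Dead code = total statements - live definitions
= 36 - 15 = 21

21


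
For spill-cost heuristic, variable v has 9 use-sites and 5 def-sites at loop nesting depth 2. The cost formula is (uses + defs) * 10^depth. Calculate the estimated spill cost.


uses + defs = 9 + 5 = 14
10^2 = 100
Spill cost = 14 * 100 = 1400

1400


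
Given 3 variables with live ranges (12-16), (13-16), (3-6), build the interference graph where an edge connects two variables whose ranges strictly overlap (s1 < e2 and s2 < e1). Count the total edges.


Check all pairs for overlapping intervals.
Two intervals (s1,e1) and (s2,e2) overlap if s1 < e2 and s2 < e1.
v0 (12-16) vs v1..v2: overlaps v1 -> 1
v1 (13-16) vs v2: overlaps none -> 0
Total overlapping pairs = 1 + 0 = 1

1


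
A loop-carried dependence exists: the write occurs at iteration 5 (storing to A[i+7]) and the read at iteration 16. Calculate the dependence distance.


Distance = read iteration - write iteration
= 16 - 5 = 11

11


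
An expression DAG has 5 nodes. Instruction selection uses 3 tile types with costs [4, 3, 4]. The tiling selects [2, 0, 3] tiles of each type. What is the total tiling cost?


Total cost = sum(count_i * cost_i)
= 2*4 + 0*3 + 3*4
= 20

20


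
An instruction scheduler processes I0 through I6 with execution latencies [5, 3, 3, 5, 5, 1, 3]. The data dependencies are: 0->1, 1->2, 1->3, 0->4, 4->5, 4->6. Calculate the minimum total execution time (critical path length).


Compute longest path through dependency graph: dist(Ik) = max over predecessors of dist + latency(Ik).
dist(I0) = latency 5 = 5
dist(I1) = dist(I0) + 3 = 5 + 3 = 8
dist(I2) = dist(I1) + 3 = 8 + 3 = 11
dist(I3) = dist(I1) + 5 = 8 + 5 = 13
dist(I4) = dist(I0) + 5 = 5 + 5 = 10
dist(I5) = dist(I4) + 1 = 10 + 1 = 11
dist(I6) = dist(I4) + 3 = 10 + 3 = 13
Critical path = max dist = 13

13


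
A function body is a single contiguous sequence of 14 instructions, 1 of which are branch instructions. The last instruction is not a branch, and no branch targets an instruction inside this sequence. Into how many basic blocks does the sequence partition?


With no in-sequence branch targets, the leaders are the first instruction plus the instruction after each branch.
Number of basic blocks = branches + 1
= 1 + 1 = 2

2


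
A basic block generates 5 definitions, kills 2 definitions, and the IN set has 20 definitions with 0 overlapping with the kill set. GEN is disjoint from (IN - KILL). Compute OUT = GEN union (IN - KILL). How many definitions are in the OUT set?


IN - KILL: 20 - 0 = 20 surviving definitions
OUT = GEN + surviving = 5 + 20 = 25

25


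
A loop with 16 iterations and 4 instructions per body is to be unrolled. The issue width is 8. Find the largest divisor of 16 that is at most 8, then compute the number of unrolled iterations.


Largest divisor of 16 <= 8 is 8
New iterations = 16 / 8 = 2

2


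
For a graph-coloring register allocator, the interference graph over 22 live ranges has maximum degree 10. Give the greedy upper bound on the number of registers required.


Greedy coloring never needs more than (max_degree + 1) colors: when coloring a vertex, at most max_degree neighbors are already colored.
Upper bound = 10 + 1 = 11

11


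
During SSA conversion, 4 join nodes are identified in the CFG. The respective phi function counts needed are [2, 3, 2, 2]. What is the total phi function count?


Total phi functions = sum of phi functions at each join node
= 2 + 3 + 2 + 2 = 9

9


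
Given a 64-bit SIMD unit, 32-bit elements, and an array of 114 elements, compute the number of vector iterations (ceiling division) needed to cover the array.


Width = 64 / 32 = 2 elements per vector op
Iterations = ceil(114 / 2) = 57

57


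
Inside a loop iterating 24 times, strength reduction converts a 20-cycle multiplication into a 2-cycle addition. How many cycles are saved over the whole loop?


Per-iteration saving = 20 - 2 = 18
Total saved = 24 * 18 = 432

432


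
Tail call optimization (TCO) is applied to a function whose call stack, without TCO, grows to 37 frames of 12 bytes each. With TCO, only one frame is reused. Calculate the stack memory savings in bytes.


Without TCO: 37 * 12 = 444 bytes
With TCO: reuse 1 frame = 12 bytes
Savings = 444 - 12 = 432

432


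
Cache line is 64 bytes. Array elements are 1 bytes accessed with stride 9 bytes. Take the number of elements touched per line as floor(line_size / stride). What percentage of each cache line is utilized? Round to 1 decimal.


Elements per cache line = floor(64 / 9) = 7
Bytes used = 7 * 1 = 7
Utilization = 7 / 64 * 100 = 10.9%

10.9


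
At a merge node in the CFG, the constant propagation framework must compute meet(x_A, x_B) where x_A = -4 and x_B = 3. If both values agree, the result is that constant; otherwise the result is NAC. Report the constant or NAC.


Meet operation: if both paths give the same constant, result is that constant; if they differ, result is NAC (not-a-constant).
Path A: -4, Path B: 3 -> differ
Result: not-a-constant -> NAC

NAC


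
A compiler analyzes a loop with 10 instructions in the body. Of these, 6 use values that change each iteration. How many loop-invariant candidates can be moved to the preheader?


Invariant candidates = total - loop-dependent
= 10 - 6 = 4

4


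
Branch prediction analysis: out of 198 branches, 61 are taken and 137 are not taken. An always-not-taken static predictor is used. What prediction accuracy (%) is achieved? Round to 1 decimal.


Predictor: always-not-taken
Correct predictions = 137
Accuracy = 137 / 198 * 100 = 69.2%

69.2


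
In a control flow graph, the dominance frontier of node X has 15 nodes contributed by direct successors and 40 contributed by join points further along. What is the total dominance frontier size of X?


DF(X) = direct successor contributions + join point contributions
= 15 + 40 = 55

55


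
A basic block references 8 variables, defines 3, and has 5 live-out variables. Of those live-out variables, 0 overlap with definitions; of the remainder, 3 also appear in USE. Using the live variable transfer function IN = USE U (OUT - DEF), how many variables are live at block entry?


OUT - DEF: 5 - 0 = 5
|IN| = |USE| + |OUT - DEF| - |USE ∩ (OUT - DEF)| = 8 + 5 - 3 = 10

10


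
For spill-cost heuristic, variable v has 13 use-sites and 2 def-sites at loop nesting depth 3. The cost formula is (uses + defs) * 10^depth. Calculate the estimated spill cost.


uses + defs = 13 + 2 = 15
10^3 = 1000
Spill cost = 15 * 1000 = 15000

15000


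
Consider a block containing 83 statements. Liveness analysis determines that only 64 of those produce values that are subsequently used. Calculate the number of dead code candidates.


Dead code = total statements - live definitions
= 83 - 64 = 19

19


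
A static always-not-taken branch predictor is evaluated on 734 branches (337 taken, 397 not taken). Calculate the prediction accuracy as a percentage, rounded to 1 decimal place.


Predictor: always-not-taken
Correct predictions = 397
Accuracy = 397 / 734 * 100 = 54.1%

54.1


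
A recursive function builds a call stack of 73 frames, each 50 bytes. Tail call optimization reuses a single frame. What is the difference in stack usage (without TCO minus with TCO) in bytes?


Without TCO: 73 * 50 = 3650 bytes
With TCO: reuse 1 frame = 50 bytes
Savings = 3650 - 50 = 3600

3600


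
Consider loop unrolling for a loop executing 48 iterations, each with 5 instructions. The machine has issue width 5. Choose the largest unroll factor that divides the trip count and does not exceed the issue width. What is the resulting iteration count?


Largest divisor of 48 <= 5 is 4
New iterations = 48 / 4 = 12

12


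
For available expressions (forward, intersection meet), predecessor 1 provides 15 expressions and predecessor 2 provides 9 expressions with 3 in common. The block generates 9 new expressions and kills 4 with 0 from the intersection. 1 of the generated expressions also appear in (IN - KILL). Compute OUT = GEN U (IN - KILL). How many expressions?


IN = intersection of predecessors = 3
IN - KILL = 3 - 0 = 3
|OUT| = |GEN| + |IN - KILL| - |GEN ∩ (IN - KILL)| = 9 + 3 - 1 = 11

11


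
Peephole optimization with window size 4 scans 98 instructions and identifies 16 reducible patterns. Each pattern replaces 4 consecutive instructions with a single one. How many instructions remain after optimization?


Each match removes 3 instructions.
Total removed = 16 * 3 = 48
Remaining = 98 - 48 = 50

50


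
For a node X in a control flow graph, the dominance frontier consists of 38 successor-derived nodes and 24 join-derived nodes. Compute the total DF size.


DF(X) = direct successor contributions + join point contributions
= 38 + 24 = 62

62


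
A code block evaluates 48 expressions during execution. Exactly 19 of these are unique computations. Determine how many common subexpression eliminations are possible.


CSE count = total expressions - unique expressions
= 48 - 19 = 29

29


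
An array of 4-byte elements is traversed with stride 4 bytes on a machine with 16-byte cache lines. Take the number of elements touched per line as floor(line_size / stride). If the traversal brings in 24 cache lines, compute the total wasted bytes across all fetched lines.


Elements per line = floor(16 / 4) = 4
Bytes used per line = 4 * 4 = 16
Wasted per line = 16 - 16 = 0
Total wasted = 0 * 24 = 0

0


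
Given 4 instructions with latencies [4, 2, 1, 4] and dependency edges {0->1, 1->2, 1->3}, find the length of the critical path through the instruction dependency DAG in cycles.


Compute longest path through dependency graph: dist(Ik) = max over predecessors of dist + latency(Ik).
dist(I0) = latency 4 = 4
dist(I1) = dist(I0) + 2 = 4 + 2 = 6
dist(I2) = dist(I1) + 1 = 6 + 1 = 7
dist(I3) = dist(I1) + 4 = 6 + 4 = 10
Critical path = max dist = 10

10


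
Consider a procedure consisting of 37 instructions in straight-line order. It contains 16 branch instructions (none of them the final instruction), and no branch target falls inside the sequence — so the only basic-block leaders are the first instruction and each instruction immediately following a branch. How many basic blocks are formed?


With no in-sequence branch targets, the leaders are the first instruction plus the instruction after each branch.
Number of basic blocks = branches + 1
= 16 + 1 = 17

17


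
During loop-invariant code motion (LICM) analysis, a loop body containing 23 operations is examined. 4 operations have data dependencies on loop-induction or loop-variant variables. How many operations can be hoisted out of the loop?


Invariant candidates = total - loop-dependent
= 23 - 4 = 19

19


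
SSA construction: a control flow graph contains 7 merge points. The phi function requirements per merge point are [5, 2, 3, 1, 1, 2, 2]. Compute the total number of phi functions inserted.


Total phi functions = sum of phi functions at each join node
= 5 + 2 + 3 + 1 + 1 + 2 + 2 = 16

16


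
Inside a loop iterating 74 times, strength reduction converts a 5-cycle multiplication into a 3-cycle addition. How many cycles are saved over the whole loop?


Per-iteration saving = 5 - 3 = 2
Total saved = 74 * 2 = 148

148


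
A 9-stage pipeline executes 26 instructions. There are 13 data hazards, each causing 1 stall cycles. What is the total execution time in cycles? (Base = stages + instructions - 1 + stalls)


Base cycles = 9 + 26 - 1 = 34
Total stalls = 13 * 1 = 13
Total = 34 + 13 = 47

47


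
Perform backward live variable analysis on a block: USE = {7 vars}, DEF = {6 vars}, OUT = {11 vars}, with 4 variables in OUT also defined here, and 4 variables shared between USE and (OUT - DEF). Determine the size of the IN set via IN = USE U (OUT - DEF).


OUT - DEF: 11 - 4 = 7
|IN| = |USE| + |OUT - DEF| - |USE ∩ (OUT - DEF)| = 7 + 7 - 4 = 10

10


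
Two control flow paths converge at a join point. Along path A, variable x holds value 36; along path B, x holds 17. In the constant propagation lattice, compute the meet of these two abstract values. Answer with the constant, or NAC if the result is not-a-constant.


Meet operation: if both paths give the same constant, result is that constant; if they differ, result is NAC (not-a-constant).
Path A: 36, Path B: 17 -> differ
Result: not-a-constant -> NAC

NAC


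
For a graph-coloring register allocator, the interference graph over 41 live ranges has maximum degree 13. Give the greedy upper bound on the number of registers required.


Greedy coloring never needs more than (max_degree + 1) colors: when coloring a vertex, at most max_degree neighbors are already colored.
Upper bound = 13 + 1 = 14

14


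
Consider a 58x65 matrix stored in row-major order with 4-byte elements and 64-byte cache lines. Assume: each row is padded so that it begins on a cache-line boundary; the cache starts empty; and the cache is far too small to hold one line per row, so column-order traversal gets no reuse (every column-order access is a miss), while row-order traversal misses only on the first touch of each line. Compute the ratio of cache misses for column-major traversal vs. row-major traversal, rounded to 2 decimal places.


Each row occupies 65 * 4 = 260 bytes and starts on a line boundary, so it spans ceil(260 / 64) = 5 cache lines.
Row-major traversal misses (one per line touched): 58 * ceil(65 * 4 / 64) = 290
Column-major traversal misses (no reuse, every access misses): 58 * 65 = 3770
Ratio = 3770 / 290 = 13.0

13.0


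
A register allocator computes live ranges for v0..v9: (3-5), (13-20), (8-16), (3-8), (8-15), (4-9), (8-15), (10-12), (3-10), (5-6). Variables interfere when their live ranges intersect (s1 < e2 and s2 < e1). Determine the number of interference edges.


Check all pairs for overlapping intervals.
Two intervals (s1,e1) and (s2,e2) overlap if s1 < e2 and s2 < e1.
v0 (3-5) vs v1..v9: overlaps v3, v5, v8 -> 3
v1 (13-20) vs v2..v9: overlaps v2, v4, v6 -> 3
v2 (8-16) vs v3..v9: overlaps v4, v5, v6, v7, v8 -> 5
v3 (3-8) vs v4..v9: overlaps v5, v8, v9 -> 3
v4 (8-15) vs v5..v9: overlaps v5, v6, v7, v8 -> 4
v5 (4-9) vs v6..v9: overlaps v6, v8, v9 -> 3
v6 (8-15) vs v7..v9: overlaps v7, v8 -> 2
v7 (10-12) vs v8..v9: overlaps none -> 0
v8 (3-10) vs v9: overlaps v9 -> 1
Total overlapping pairs = 3 + 3 + 5 + 3 + 4 + 3 + 2 + 0 + 1 = 24

24


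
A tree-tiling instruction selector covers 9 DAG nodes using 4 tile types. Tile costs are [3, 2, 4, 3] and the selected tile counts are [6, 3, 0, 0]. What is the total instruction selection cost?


Total cost = sum(count_i * cost_i)
= 6*3 + 3*2 + 0*4 + 0*3
= 24

24


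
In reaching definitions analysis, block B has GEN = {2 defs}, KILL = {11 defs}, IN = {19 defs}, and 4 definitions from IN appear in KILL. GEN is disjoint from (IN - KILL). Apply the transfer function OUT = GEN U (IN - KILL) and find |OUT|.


IN - KILL: 19 - 4 = 15 surviving definitions
OUT = GEN + surviving = 2 + 15 = 17

17


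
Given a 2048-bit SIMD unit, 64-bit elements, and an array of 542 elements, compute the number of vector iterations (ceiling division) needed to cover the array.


Width = 2048 / 64 = 32 elements per vector op
Iterations = ceil(542 / 32) = 17

17


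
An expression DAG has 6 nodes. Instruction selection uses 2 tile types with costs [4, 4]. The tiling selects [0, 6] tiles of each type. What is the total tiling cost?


Total cost = sum(count_i * cost_i)
= 0*4 + 6*4
= 24

24


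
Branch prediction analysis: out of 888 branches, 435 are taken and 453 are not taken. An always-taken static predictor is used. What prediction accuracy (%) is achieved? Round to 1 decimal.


Predictor: always-taken
Correct predictions = 435
Accuracy = 435 / 888 * 100 = 49.0%

49.0


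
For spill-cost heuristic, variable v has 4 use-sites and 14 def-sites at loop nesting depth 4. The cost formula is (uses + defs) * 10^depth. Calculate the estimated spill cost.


uses + defs = 4 + 14 = 18
10^4 = 10000
Spill cost = 18 * 10000 = 180000

180000


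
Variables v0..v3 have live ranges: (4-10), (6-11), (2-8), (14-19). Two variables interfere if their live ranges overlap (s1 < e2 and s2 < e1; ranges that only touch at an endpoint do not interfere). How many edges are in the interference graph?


Check all pairs for overlapping intervals.
Two intervals (s1,e1) and (s2,e2) overlap if s1 < e2 and s2 < e1.
v0 (4-10) vs v1..v3: overlaps v1, v2 -> 2
v1 (6-11) vs v2..v3: overlaps v2 -> 1
v2 (2-8) vs v3: overlaps none -> 0
Total overlapping pairs = 2 + 1 + 0 = 3

3


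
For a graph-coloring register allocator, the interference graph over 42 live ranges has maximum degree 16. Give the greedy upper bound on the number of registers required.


Greedy coloring never needs more than (max_degree + 1) colors: when coloring a vertex, at most max_degree neighbors are already colored.
Upper bound = 16 + 1 = 17

17


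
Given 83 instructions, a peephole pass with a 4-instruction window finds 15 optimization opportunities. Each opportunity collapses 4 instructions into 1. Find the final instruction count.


Each match removes 3 instructions.
Total removed = 15 * 3 = 45
Remaining = 83 - 45 = 38

38


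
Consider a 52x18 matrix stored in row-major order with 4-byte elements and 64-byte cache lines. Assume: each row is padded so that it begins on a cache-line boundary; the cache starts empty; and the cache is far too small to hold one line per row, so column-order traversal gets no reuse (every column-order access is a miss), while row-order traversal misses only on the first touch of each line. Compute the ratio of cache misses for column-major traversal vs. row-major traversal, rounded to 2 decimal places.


Each row occupies 18 * 4 = 72 bytes and starts on a line boundary, so it spans ceil(72 / 64) = 2 cache lines.
Row-major traversal misses (one per line touched): 52 * ceil(18 * 4 / 64) = 104
Column-major traversal misses (no reuse, every access misses): 52 * 18 = 936
Ratio = 936 / 104 = 9.0

9.0


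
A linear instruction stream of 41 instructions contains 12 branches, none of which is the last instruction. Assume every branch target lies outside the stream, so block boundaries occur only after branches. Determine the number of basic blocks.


With no in-sequence branch targets, the leaders are the first instruction plus the instruction after each branch.
Number of basic blocks = branches + 1
= 12 + 1 = 13

13


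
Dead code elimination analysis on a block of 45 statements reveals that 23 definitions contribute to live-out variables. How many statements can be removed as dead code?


Dead code = total statements - live definitions
= 45 - 23 = 22

22


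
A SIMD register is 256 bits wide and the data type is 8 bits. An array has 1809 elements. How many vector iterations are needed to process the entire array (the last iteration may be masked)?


Width = 256 / 8 = 32 elements per vector op
Iterations = ceil(1809 / 32) = 57

57


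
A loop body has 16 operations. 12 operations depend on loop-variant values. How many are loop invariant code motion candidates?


Invariant candidates = total - loop-dependent
= 16 - 12 = 4

4


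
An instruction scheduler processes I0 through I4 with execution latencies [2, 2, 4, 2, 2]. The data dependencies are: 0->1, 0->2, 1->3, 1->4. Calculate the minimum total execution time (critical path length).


Compute longest path through dependency graph: dist(Ik) = max over predecessors of dist + latency(Ik).
dist(I0) = latency 2 = 2
dist(I1) = dist(I0) + 2 = 2 + 2 = 4
dist(I2) = dist(I0) + 4 = 2 + 4 = 6
dist(I3) = dist(I1) + 2 = 4 + 2 = 6
dist(I4) = dist(I1) + 2 = 4 + 2 = 6
Critical path = max dist = 6

6
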